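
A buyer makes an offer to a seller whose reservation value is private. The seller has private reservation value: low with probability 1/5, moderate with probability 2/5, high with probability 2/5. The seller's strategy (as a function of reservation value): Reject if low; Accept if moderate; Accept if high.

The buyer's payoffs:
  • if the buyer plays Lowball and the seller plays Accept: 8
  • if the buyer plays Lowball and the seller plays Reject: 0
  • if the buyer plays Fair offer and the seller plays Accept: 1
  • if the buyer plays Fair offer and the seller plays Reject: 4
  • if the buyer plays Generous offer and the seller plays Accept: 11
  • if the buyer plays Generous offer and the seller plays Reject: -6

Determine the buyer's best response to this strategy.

E[Lowball] = 1/5·(0) + 2/5·(8) + 2/5·(8) = 32/5
E[Fair offer] = 1/5·(4) + 2/5·(1) + 2/5·(1) = 8/5
E[Generous offer] = 1/5·(-6) + 2/5·(11) + 2/5·(11) = 38/5
Best response: Generous offer (38/5 is the largest).

Generous offer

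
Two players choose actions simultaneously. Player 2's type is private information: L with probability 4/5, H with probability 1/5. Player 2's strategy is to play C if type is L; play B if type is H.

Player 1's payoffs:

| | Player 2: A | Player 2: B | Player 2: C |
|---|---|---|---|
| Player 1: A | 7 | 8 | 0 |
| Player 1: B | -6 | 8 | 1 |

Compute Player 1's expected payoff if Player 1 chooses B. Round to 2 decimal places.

2.40

E[B] = 4/5·1 + 1/5·8 = 4/5 + 8/5 = 12/5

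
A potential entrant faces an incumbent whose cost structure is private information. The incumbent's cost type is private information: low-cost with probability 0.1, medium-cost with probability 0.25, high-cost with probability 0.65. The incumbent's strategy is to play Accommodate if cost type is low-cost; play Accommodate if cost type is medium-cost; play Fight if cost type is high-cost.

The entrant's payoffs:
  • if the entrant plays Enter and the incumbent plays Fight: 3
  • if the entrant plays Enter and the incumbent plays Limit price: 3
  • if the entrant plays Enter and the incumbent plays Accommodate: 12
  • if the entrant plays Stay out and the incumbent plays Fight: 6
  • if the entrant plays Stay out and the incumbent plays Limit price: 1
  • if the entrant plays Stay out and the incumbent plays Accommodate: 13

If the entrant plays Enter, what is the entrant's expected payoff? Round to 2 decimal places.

E[Enter] = 0.1·12 + 0.25·12 + 0.65·3 = 1.2 + 3 + 1.95 = 6.15

6.15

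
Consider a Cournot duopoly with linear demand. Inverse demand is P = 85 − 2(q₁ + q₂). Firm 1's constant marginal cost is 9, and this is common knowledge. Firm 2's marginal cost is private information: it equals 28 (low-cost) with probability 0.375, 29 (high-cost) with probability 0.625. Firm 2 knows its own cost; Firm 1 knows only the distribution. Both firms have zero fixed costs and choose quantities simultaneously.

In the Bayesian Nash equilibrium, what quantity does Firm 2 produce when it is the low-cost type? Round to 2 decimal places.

6.28

Firm 2 with cost c maximizes (85 − 2(q₁+q₂) − c)·q₂, giving q₂(c) = (85 − c − 2q₁)/4.
E[c₂] = 0.375·28 + 0.625·29 = 28.625
Firm 1's FOC against E[q₂] yields q₁ = (85 − 2·9 + E[c₂])/6 = (85 − 18 + 28.625)/6 = 15.9375.
q₂(low-cost) = (85 − 28 − 2·15.9375)/4 = 6.28125.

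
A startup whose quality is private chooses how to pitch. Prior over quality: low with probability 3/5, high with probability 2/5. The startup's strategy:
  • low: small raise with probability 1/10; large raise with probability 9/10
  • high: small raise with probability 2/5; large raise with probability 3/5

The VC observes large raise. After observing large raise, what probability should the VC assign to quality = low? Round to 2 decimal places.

Apply Bayes' rule using the sender's strategy as the likelihood.
P(large raise) = (3/5)·(9/10) + (2/5)·(3/5) = 39/50
P(low | large raise) = ((3/5)·(9/10)) / (39/50) = (27/50) / (39/50) = 9/13

0.69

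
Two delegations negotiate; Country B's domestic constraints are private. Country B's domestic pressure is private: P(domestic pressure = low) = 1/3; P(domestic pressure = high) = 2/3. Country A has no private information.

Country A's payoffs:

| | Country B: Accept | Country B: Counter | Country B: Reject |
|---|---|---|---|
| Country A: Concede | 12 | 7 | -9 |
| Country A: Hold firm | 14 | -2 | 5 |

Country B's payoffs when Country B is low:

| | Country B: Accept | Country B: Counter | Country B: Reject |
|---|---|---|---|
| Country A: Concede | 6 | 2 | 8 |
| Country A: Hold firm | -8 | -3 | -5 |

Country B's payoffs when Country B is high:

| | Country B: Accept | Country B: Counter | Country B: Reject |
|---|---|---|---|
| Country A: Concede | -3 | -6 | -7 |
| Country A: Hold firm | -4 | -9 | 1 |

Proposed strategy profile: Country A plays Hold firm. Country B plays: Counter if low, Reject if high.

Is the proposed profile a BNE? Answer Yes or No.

Yes

Country A plays Hold firm: E[Hold firm] = 1/3·(-2) + 2/3·(5) = 8/3; E[Concede] = -11/3. Best-responding. ✓
Country B (domestic pressure low), facing Hold firm: Accept gives -8, Counter gives -3, Reject gives -5. Proposed Counter is best. ✓
Country B (domestic pressure high), facing Hold firm: Accept gives -4, Counter gives -9, Reject gives 1. Proposed Reject is best. ✓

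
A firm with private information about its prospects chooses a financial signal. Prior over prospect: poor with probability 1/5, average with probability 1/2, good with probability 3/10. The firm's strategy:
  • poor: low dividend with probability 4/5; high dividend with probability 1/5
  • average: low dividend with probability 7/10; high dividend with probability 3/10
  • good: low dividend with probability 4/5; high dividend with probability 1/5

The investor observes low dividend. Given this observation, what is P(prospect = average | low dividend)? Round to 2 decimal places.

0.47

P(low dividend) = (1/5)·(4/5) + (1/2)·(7/10) + (3/10)·(4/5) = 3/4
P(average | low dividend) = ((1/2)·(7/10)) / (3/4) = (7/20) / (3/4) = 7/15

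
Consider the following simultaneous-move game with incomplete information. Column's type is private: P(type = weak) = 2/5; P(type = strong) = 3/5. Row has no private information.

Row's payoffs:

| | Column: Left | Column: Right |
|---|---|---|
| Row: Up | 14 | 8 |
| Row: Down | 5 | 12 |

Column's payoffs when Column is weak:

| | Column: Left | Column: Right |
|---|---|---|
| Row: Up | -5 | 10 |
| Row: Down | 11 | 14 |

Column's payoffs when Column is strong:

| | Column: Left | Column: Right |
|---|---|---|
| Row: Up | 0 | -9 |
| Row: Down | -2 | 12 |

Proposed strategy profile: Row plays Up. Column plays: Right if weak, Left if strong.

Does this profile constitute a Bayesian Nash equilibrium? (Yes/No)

A profile is a BNE iff every type of every player is best-responding given beliefs about the other side.
Row plays Up: E[Up] = 2/5·(8) + 3/5·(14) = 58/5; E[Down] = 39/5. Best-responding. ✓
Column (type weak), facing Up: Left gives -5, Right gives 10. Proposed Right is best. ✓
Column (type strong), facing Up: Left gives 0, Right gives -9. Proposed Left is best. ✓

Yes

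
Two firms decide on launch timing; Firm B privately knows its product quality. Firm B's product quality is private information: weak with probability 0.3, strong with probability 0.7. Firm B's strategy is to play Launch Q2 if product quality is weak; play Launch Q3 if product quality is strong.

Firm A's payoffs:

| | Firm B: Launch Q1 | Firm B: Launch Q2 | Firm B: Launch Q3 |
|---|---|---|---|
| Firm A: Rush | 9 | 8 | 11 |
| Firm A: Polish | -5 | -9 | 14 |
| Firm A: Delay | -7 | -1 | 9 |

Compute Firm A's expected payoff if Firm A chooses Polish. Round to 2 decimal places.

7.10

E[Polish] = 0.3·(-9) + 0.7·14 = (-2.7) + 9.8 = 7.1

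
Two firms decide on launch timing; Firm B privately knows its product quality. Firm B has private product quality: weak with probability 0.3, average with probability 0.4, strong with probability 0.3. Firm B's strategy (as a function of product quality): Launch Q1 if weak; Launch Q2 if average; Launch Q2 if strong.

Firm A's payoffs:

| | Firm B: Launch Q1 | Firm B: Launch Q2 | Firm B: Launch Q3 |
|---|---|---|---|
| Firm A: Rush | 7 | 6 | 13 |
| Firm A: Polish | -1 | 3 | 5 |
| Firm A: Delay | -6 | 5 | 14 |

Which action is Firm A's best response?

Rush

Compute Firm A's expected payoff for each action, taking the expectation over Firm B's type.
E[Rush] = 0.3·(7) + 0.4·(6) + 0.3·(6) = 6.3
E[Polish] = 0.3·(-1) + 0.4·(3) + 0.3·(3) = 1.8
E[Delay] = 0.3·(-6) + 0.4·(5) + 0.3·(5) = 1.7
Best response: Rush (6.3 is the largest).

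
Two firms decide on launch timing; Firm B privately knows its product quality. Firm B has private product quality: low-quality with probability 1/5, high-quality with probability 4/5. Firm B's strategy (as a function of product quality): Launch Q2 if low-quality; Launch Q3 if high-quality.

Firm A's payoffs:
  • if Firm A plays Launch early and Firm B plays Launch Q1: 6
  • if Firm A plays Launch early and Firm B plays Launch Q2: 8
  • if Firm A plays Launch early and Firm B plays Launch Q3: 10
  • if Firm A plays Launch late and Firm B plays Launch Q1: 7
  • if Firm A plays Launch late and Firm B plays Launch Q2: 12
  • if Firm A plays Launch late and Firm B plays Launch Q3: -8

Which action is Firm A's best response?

Launch early

E[Launch early] = 1/5·(8) + 4/5·(10) = 48/5
E[Launch late] = 1/5·(12) + 4/5·(-8) = -4
Best response: Launch early (48/5 is the largest).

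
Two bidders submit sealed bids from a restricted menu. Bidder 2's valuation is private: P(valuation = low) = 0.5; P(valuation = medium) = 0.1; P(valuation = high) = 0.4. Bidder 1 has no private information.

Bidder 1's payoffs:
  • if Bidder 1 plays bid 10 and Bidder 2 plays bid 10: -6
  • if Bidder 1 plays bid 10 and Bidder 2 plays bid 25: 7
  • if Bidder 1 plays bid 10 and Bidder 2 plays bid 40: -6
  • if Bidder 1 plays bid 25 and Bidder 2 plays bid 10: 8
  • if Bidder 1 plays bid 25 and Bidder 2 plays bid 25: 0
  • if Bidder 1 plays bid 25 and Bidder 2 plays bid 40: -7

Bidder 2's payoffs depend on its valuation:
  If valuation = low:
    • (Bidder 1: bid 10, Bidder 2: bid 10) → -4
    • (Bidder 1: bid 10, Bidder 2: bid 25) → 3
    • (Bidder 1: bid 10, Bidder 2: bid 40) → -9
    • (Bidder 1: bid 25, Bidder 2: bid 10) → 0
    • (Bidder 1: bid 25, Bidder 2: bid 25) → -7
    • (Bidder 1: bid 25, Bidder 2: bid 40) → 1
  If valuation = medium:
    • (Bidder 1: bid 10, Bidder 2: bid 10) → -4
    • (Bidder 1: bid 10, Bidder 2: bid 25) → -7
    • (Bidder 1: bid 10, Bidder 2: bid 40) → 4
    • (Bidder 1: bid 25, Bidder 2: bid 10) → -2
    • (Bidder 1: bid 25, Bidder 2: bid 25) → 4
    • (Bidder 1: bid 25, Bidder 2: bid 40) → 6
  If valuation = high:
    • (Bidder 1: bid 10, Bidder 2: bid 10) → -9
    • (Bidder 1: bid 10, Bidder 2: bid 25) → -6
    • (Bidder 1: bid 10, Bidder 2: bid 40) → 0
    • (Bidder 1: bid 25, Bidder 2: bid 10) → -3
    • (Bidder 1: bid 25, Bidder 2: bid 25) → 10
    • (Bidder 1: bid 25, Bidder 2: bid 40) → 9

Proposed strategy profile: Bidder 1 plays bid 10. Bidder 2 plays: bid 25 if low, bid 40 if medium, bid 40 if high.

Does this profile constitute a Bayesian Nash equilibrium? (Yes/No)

A profile is a BNE iff every type of every player is best-responding given beliefs about the other side.
Bidder 1 plays bid 10: E[bid 10] = 0.5·(7) + 0.1·(-6) + 0.4·(-6) = 0.5; E[bid 25] = -3.5. Best-responding. ✓
Bidder 2 (valuation low), facing bid 10: bid 10 gives -4, bid 25 gives 3, bid 40 gives -9. Proposed bid 25 is best. ✓
Bidder 2 (valuation medium), facing bid 10: bid 10 gives -4, bid 25 gives -7, bid 40 gives 4. Proposed bid 40 is best. ✓
Bidder 2 (valuation high), facing bid 10: bid 10 gives -9, bid 25 gives -6, bid 40 gives 0. Proposed bid 40 is best. ✓

Yes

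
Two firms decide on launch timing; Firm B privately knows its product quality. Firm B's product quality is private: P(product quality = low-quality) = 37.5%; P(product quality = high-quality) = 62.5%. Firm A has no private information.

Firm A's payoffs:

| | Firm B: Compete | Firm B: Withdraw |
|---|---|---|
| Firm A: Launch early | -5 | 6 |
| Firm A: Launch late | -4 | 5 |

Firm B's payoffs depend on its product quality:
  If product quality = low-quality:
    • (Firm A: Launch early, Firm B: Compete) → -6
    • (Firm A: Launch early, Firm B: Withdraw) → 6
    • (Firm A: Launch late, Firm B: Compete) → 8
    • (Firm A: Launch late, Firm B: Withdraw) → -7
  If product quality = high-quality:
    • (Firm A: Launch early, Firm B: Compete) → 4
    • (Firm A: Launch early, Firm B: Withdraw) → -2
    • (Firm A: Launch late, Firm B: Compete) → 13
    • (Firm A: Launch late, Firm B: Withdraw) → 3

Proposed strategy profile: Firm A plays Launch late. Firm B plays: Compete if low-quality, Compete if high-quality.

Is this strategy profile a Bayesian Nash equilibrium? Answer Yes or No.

Firm A plays Launch late: E[Launch late] = 0.375·(-4) + 0.625·(-4) = -4; E[Launch early] = -5. Best-responding. ✓
Firm B (product quality low-quality), facing Launch late: Compete gives 8, Withdraw gives -7. Proposed Compete is best. ✓
Firm B (product quality high-quality), facing Launch late: Compete gives 13, Withdraw gives 3. Proposed Compete is best. ✓

Yes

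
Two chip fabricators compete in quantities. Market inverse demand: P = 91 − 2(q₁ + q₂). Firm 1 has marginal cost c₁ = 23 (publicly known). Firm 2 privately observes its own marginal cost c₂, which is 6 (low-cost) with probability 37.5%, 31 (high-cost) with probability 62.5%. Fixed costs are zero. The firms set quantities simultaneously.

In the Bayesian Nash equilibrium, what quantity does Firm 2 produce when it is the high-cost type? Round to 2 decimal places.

Firm 2 with cost c maximizes (91 − 2(q₁+q₂) − c)·q₂, giving q₂(c) = (91 − c − 2q₁)/4.
E[c₂] = 0.375·6 + 0.625·31 = 21.625
Firm 1's FOC against E[q₂] yields q₁ = (91 − 2·23 + E[c₂])/6 = (91 − 46 + 21.625)/6 = 11.1042.
q₂(high-cost) = (91 − 31 − 2·11.1042)/4 = 9.44792.

9.45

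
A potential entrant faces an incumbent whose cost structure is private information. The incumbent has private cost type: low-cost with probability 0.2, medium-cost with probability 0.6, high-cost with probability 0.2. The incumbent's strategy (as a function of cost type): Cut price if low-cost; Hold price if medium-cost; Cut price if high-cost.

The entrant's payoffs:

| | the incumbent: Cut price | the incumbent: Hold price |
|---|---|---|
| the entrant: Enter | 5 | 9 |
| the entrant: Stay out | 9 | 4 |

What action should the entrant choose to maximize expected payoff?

Compute the entrant's expected payoff for each action, taking the expectation over the incumbent's type.
E[Enter] = 0.2·(5) + 0.6·(9) + 0.2·(5) = 7.4
E[Stay out] = 0.2·(9) + 0.6·(4) + 0.2·(9) = 6
Best response: Enter (7.4 is the largest).

Enter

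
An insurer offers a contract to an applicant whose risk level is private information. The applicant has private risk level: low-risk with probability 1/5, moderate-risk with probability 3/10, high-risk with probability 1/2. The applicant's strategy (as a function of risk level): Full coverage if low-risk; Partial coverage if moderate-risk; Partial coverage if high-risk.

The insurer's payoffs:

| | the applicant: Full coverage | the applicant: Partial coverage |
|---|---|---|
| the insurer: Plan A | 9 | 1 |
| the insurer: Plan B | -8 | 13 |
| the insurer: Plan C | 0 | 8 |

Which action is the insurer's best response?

Plan B

Compute the insurer's expected payoff for each action, taking the expectation over the applicant's type.
E[Plan A] = 1/5·(9) + 3/10·(1) + 1/2·(1) = 13/5
E[Plan B] = 1/5·(-8) + 3/10·(13) + 1/2·(13) = 44/5
E[Plan C] = 1/5·(0) + 3/10·(8) + 1/2·(8) = 32/5
Best response: Plan B (44/5 is the largest).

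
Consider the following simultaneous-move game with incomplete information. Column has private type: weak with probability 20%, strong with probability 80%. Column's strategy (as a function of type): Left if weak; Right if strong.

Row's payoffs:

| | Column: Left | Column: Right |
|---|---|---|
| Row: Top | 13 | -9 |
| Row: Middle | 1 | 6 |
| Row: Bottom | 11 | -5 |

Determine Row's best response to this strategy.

Middle

E[Top] = 0.2·(13) + 0.8·(-9) = -4.6
E[Middle] = 0.2·(1) + 0.8·(6) = 5
E[Bottom] = 0.2·(11) + 0.8·(-5) = -1.8
Best response: Middle (5 is the largest).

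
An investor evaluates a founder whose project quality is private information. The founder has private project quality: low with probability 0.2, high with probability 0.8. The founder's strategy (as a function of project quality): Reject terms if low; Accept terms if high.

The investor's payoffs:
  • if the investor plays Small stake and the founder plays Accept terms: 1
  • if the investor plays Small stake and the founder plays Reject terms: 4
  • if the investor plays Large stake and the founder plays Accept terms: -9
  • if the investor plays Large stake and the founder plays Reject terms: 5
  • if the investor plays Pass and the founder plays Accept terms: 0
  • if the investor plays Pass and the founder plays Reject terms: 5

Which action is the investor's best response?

Compute the investor's expected payoff for each action, taking the expectation over the founder's type.
E[Small stake] = 0.2·(4) + 0.8·(1) = 1.6
E[Large stake] = 0.2·(5) + 0.8·(-9) = -6.2
E[Pass] = 0.2·(5) + 0.8·(0) = 1
Best response: Small stake (1.6 is the largest).

Small stake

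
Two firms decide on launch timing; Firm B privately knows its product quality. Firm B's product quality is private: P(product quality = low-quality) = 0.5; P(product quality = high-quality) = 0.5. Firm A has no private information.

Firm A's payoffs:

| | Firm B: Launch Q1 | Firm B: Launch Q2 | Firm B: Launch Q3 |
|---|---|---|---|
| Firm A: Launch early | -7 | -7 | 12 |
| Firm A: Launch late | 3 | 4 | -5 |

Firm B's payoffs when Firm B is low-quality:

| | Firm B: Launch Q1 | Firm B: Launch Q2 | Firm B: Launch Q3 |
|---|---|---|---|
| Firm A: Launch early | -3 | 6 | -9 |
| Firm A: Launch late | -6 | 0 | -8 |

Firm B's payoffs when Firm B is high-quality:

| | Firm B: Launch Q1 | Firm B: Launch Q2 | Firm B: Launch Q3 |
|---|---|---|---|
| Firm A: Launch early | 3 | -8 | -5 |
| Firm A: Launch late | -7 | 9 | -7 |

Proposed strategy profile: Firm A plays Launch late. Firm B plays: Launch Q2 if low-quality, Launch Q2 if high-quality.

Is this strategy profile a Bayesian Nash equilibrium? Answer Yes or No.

A profile is a BNE iff every type of every player is best-responding given beliefs about the other side.
Firm A plays Launch late: E[Launch late] = 0.5·(4) + 0.5·(4) = 4; E[Launch early] = -7. Best-responding. ✓
Firm B (product quality low-quality), facing Launch late: Launch Q1 gives -6, Launch Q2 gives 0, Launch Q3 gives -8. Proposed Launch Q2 is best. ✓
Firm B (product quality high-quality), facing Launch late: Launch Q1 gives -7, Launch Q2 gives 9, Launch Q3 gives -7. Proposed Launch Q2 is best. ✓

Yes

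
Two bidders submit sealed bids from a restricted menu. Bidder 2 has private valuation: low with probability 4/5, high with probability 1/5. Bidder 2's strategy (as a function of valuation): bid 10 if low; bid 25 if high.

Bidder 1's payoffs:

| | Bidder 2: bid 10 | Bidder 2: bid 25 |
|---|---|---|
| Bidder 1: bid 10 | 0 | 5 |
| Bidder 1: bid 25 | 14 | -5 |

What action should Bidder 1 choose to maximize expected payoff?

E[bid 10] = 4/5·(0) + 1/5·(5) = 1
E[bid 25] = 4/5·(14) + 1/5·(-5) = 51/5
Best response: bid 25 (51/5 is the largest).

bid 25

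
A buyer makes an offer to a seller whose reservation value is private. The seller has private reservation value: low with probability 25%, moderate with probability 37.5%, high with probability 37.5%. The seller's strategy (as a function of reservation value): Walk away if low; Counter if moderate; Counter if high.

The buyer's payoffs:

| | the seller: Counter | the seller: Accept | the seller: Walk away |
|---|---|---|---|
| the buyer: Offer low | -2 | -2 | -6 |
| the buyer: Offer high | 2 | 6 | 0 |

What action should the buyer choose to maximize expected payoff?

Offer high

E[Offer low] = 0.25·(-6) + 0.375·(-2) + 0.375·(-2) = -3
E[Offer high] = 0.25·(0) + 0.375·(2) + 0.375·(2) = 1.5
Best response: Offer high (1.5 is the largest).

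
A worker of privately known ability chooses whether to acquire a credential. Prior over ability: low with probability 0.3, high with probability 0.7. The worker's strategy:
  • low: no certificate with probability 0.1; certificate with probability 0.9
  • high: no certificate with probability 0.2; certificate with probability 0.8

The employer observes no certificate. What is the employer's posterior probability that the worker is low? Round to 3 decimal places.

0.176

P(no certificate) = 0.3·0.1 + 0.7·0.2 = 0.17
P(low | no certificate) = (0.3·0.1) / 0.17 = 0.03 / 0.17 = 0.176471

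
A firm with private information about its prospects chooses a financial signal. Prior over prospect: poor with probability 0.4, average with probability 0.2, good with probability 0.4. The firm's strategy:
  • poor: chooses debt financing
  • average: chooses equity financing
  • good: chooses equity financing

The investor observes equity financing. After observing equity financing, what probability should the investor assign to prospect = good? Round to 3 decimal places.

P(equity financing) = 0.4·0 + 0.2·1 + 0.4·1 = 0.6
P(good | equity financing) = (0.4·1) / 0.6 = 0.4 / 0.6 = 0.666667

0.667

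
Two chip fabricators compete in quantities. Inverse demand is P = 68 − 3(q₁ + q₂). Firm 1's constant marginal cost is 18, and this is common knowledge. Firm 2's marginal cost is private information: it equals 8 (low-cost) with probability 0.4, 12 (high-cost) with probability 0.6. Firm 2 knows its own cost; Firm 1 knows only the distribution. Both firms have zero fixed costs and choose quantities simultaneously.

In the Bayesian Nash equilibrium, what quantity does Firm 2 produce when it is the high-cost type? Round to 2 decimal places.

Firm 2 with cost c maximizes (68 − 3(q₁+q₂) − c)·q₂, giving q₂(c) = (68 − c − 3q₁)/6.
E[c₂] = 0.4·8 + 0.6·12 = 10.4
Firm 1's FOC against E[q₂] yields q₁ = (68 − 2·18 + E[c₂])/9 = (68 − 36 + 10.4)/9 = 4.71111.
q₂(high-cost) = (68 − 12 − 3·4.71111)/6 = 6.97778.

6.98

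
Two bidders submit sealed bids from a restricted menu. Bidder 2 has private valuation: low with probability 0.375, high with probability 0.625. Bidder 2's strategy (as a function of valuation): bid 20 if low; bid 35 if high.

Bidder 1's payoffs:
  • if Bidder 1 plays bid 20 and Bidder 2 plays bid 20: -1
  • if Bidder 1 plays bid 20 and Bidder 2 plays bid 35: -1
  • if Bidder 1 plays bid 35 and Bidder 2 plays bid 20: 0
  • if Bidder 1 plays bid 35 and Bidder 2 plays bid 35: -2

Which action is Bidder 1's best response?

Compute Bidder 1's expected payoff for each action, taking the expectation over Bidder 2's type.
E[bid 20] = 0.375·(-1) + 0.625·(-1) = -1
E[bid 35] = 0.375·(0) + 0.625·(-2) = -1.25
Best response: bid 20 (-1 is the largest).

bid 20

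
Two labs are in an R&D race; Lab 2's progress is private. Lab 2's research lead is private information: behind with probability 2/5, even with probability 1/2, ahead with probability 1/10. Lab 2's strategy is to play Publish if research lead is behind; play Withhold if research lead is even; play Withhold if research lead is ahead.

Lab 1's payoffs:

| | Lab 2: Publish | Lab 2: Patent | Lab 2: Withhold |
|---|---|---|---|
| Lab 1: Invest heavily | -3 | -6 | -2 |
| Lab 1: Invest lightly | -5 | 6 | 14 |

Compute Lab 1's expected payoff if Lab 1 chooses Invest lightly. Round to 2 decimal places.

6.40

E[Invest lightly] = 2/5·(-5) + 1/2·14 + 1/10·14 = (-2) + 7 + 7/5 = 32/5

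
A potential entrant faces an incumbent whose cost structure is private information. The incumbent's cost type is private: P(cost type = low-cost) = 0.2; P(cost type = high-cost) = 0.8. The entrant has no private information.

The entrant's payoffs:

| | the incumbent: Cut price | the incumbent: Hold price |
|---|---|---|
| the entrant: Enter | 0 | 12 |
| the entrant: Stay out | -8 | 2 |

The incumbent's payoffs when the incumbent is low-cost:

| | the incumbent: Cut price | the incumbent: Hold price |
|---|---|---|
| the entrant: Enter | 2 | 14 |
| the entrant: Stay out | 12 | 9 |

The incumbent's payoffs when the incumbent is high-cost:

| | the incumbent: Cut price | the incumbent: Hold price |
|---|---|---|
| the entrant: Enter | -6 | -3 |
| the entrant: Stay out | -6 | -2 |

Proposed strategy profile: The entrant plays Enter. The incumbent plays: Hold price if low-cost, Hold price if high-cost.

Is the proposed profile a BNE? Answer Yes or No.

The entrant plays Enter: E[Enter] = 0.2·(12) + 0.8·(12) = 12; E[Stay out] = 2. Best-responding. ✓
The incumbent (cost type low-cost), facing Enter: Cut price gives 2, Hold price gives 14. Proposed Hold price is best. ✓
The incumbent (cost type high-cost), facing Enter: Cut price gives -6, Hold price gives -3. Proposed Hold price is best. ✓

Yes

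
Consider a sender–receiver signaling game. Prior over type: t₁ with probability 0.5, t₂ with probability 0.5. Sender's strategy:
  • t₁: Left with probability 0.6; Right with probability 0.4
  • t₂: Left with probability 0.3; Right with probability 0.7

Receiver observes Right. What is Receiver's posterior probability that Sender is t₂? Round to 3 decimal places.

P(Right) = 0.5·0.4 + 0.5·0.7 = 0.55
P(t₂ | Right) = (0.5·0.7) / 0.55 = 0.35 / 0.55 = 0.636364

0.636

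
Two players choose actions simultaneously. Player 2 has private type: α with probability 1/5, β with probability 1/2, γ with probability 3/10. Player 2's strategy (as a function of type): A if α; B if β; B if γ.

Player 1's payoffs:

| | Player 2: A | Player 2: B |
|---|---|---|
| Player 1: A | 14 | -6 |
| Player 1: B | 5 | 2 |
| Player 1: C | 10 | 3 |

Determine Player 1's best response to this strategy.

C

E[A] = 1/5·(14) + 1/2·(-6) + 3/10·(-6) = -2
E[B] = 1/5·(5) + 1/2·(2) + 3/10·(2) = 13/5
E[C] = 1/5·(10) + 1/2·(3) + 3/10·(3) = 22/5
Best response: C (22/5 is the largest).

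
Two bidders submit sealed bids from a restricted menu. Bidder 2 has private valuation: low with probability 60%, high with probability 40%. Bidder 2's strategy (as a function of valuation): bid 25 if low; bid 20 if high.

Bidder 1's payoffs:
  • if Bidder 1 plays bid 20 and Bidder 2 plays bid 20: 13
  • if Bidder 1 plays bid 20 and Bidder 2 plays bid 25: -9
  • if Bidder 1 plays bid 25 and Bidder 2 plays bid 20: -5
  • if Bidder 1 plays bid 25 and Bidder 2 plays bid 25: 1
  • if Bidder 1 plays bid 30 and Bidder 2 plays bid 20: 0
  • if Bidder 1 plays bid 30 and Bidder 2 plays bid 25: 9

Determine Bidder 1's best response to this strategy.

bid 30

E[bid 20] = 0.6·(-9) + 0.4·(13) = -0.2
E[bid 25] = 0.6·(1) + 0.4·(-5) = -1.4
E[bid 30] = 0.6·(9) + 0.4·(0) = 5.4
Best response: bid 30 (5.4 is the largest).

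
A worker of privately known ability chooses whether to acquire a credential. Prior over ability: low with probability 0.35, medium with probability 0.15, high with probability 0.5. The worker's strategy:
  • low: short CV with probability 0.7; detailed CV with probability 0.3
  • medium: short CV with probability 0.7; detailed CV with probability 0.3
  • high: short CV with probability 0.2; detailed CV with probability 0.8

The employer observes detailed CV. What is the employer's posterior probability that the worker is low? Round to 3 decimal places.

P(detailed CV) = 0.35·0.3 + 0.15·0.3 + 0.5·0.8 = 0.55
P(low | detailed CV) = (0.35·0.3) / 0.55 = 0.105 / 0.55 = 0.190909

0.191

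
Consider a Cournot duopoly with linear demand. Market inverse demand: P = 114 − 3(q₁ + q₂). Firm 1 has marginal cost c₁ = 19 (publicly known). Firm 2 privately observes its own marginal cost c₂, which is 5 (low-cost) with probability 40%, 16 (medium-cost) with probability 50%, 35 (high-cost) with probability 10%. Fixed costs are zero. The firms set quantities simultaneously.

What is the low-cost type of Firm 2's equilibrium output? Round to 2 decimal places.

Each type of Firm 2 best-responds to q₁; Firm 1 best-responds to the expected q₂ over Firm 2's types.
Firm 2 with cost c maximizes (114 − 3(q₁+q₂) − c)·q₂, giving q₂(c) = (114 − c − 3q₁)/6.
E[c₂] = 0.4·5 + 0.5·16 + 0.1·35 = 13.5
Firm 1's FOC against E[q₂] yields q₁ = (114 − 2·19 + E[c₂])/9 = (114 − 38 + 13.5)/9 = 9.94444.
q₂(low-cost) = (114 − 5 − 3·9.94444)/6 = 13.1944.

13.19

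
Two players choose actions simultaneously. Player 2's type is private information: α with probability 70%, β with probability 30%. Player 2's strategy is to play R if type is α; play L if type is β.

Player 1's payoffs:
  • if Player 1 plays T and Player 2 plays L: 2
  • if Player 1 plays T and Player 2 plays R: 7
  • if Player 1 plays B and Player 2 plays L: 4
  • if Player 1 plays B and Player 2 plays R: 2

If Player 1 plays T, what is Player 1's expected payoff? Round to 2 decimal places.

5.50

E[T] = 0.7·7 + 0.3·2 = 4.9 + 0.6 = 5.5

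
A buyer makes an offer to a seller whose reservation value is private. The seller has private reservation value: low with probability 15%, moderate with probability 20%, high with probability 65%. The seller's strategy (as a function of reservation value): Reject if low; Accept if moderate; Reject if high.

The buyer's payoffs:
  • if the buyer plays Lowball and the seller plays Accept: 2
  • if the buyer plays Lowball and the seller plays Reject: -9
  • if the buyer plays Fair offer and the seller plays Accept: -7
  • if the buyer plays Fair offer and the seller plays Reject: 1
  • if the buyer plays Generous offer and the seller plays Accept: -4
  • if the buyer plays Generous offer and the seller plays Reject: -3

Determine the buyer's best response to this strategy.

Compute the buyer's expected payoff for each action, taking the expectation over the seller's type.
E[Lowball] = 0.15·(-9) + 0.2·(2) + 0.65·(-9) = -6.8
E[Fair offer] = 0.15·(1) + 0.2·(-7) + 0.65·(1) = -0.6
E[Generous offer] = 0.15·(-3) + 0.2·(-4) + 0.65·(-3) = -3.2
Best response: Fair offer (-0.6 is the largest).

Fair offer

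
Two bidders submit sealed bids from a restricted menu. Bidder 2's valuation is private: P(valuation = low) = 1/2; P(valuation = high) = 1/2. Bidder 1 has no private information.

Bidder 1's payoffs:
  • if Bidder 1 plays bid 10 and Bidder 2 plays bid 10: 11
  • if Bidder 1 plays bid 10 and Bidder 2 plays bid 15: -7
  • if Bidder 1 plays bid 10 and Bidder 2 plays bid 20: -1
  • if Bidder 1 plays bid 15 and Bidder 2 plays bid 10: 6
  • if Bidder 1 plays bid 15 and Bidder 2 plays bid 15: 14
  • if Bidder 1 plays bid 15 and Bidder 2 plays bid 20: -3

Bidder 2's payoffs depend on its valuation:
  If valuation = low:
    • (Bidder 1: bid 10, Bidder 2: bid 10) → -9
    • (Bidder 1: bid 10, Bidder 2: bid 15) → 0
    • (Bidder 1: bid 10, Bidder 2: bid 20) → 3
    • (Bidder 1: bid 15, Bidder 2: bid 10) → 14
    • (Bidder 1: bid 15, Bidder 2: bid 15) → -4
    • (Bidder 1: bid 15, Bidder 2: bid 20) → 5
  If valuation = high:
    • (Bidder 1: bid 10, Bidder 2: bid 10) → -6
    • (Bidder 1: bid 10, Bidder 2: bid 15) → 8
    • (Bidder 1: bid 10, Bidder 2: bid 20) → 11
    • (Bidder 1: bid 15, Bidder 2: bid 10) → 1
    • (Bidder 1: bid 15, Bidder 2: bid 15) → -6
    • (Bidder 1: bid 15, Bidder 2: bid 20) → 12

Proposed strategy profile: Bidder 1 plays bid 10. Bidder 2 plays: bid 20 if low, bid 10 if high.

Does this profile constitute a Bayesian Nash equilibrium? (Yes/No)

No

Bidder 1 plays bid 10: E[bid 10] = 1/2·(-1) + 1/2·(11) = 5; E[bid 15] = 3/2. Best-responding. ✓
Bidder 2 (valuation low), facing bid 10: bid 10 gives -9, bid 15 gives 0, bid 20 gives 3. Proposed bid 20 is best. ✓
Bidder 2 (valuation high), facing bid 10: bid 10 gives -6, bid 15 gives 8, bid 20 gives 11. Proposed bid 10 is not best — profitable deviation exists. ✗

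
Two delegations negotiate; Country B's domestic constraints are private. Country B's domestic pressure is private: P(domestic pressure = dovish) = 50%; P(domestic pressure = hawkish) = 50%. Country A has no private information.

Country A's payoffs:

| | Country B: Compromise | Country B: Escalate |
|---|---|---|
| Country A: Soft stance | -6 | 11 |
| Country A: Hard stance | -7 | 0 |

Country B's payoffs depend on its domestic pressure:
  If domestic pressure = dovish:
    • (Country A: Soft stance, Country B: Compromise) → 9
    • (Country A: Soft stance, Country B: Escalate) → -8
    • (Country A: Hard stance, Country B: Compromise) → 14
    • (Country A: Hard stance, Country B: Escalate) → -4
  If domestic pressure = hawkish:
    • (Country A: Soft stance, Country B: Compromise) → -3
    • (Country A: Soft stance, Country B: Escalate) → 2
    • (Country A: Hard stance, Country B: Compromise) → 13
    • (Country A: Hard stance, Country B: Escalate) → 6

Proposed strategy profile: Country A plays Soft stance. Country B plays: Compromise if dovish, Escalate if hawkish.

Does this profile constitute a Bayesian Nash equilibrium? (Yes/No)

A profile is a BNE iff every type of every player is best-responding given beliefs about the other side.
Country A plays Soft stance: E[Soft stance] = 0.5·(-6) + 0.5·(11) = 2.5; E[Hard stance] = -3.5. Best-responding. ✓
Country B (domestic pressure dovish), facing Soft stance: Compromise gives 9, Escalate gives -8. Proposed Compromise is best. ✓
Country B (domestic pressure hawkish), facing Soft stance: Compromise gives -3, Escalate gives 2. Proposed Escalate is best. ✓

Yes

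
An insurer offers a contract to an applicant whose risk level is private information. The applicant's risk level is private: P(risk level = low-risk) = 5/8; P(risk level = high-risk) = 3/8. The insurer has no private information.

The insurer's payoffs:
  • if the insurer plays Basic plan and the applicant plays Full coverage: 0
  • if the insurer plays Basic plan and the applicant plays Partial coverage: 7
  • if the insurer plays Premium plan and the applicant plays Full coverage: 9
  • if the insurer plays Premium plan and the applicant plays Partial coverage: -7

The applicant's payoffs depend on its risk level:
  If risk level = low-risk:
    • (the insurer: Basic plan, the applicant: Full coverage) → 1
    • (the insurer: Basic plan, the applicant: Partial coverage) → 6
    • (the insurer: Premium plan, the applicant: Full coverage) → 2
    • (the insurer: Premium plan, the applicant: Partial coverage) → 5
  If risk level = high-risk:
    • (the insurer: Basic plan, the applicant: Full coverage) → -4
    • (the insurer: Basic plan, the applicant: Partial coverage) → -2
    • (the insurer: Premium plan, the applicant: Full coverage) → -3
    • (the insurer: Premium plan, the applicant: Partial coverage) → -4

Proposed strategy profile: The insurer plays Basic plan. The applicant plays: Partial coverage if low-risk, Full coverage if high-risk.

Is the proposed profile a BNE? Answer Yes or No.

No

The insurer plays Basic plan: E[Basic plan] = 5/8·(7) + 3/8·(0) = 35/8; E[Premium plan] = -1. Best-responding. ✓
The applicant (risk level low-risk), facing Basic plan: Full coverage gives 1, Partial coverage gives 6. Proposed Partial coverage is best. ✓
The applicant (risk level high-risk), facing Basic plan: Full coverage gives -4, Partial coverage gives -2. Proposed Full coverage is not best — profitable deviation exists. ✗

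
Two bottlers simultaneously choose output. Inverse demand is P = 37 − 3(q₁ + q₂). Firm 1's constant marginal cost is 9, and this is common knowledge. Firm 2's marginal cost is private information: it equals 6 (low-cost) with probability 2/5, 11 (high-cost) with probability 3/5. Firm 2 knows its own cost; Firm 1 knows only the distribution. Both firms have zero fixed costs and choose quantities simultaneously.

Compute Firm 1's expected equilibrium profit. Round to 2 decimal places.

Type-c best response for Firm 2: q₂(c) = (37 − c)/6 − q₁/2.
Firm 1 maximizes expected profit; its first-order condition is 37 − 6q₁ − 3E[q₂] − 9 = 0.
Substituting E[q₂] and solving: E[c₂] = 9, so q₁ = (37 − 2·9 + 9)/9 = 3.11111.
E[P] = 37 − 3·(q₁ + E[q₂]) = 18.3333; Firm 1's expected profit = (E[P] − 9)·q₁ = (18.3333 − 9)·3.11111 = 29.037.

29.04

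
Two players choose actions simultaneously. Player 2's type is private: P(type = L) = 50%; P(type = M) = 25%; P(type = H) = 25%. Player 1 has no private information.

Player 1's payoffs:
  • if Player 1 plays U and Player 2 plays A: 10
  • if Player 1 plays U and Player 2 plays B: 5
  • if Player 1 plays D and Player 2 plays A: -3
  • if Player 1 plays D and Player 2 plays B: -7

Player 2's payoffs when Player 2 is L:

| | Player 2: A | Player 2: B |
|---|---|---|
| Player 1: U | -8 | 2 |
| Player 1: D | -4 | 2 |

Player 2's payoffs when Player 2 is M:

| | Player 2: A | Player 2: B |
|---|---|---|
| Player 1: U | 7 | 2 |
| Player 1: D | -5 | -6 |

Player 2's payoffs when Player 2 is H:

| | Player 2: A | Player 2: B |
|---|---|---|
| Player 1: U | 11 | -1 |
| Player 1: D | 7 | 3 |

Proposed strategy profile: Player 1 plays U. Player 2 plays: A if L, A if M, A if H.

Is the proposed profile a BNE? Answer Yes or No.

No

Player 1 plays U: E[U] = 0.5·(10) + 0.25·(10) + 0.25·(10) = 10; E[D] = -3. Best-responding. ✓
Player 2 (type L), facing U: A gives -8, B gives 2. Proposed A is not best — profitable deviation exists. ✗
Player 2 (type M), facing U: A gives 7, B gives 2. Proposed A is best. ✓
Player 2 (type H), facing U: A gives 11, B gives -1. Proposed A is best. ✓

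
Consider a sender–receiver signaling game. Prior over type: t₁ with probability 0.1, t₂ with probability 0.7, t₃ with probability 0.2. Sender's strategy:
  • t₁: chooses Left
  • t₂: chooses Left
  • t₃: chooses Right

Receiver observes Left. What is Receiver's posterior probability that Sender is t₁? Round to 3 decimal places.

0.125

P(Left) = 0.1·1 + 0.7·1 + 0.2·0 = 0.8
P(t₁ | Left) = (0.1·1) / 0.8 = 0.1 / 0.8 = 0.125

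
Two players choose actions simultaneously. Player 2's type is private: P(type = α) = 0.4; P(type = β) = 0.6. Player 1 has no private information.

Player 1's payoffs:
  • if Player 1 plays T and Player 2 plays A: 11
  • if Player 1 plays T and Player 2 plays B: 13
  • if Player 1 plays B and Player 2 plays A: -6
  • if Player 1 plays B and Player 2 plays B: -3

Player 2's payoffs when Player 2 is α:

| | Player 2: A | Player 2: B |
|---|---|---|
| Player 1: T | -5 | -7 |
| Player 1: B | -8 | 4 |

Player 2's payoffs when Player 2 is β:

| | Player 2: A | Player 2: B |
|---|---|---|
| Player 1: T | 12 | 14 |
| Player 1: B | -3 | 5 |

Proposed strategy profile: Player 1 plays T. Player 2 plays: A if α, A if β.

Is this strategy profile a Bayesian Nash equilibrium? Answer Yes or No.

A profile is a BNE iff every type of every player is best-responding given beliefs about the other side.
Player 1 plays T: E[T] = 0.4·(11) + 0.6·(11) = 11; E[B] = -6. Best-responding. ✓
Player 2 (type α), facing T: A gives -5, B gives -7. Proposed A is best. ✓
Player 2 (type β), facing T: A gives 12, B gives 14. Proposed A is not best — profitable deviation exists. ✗

No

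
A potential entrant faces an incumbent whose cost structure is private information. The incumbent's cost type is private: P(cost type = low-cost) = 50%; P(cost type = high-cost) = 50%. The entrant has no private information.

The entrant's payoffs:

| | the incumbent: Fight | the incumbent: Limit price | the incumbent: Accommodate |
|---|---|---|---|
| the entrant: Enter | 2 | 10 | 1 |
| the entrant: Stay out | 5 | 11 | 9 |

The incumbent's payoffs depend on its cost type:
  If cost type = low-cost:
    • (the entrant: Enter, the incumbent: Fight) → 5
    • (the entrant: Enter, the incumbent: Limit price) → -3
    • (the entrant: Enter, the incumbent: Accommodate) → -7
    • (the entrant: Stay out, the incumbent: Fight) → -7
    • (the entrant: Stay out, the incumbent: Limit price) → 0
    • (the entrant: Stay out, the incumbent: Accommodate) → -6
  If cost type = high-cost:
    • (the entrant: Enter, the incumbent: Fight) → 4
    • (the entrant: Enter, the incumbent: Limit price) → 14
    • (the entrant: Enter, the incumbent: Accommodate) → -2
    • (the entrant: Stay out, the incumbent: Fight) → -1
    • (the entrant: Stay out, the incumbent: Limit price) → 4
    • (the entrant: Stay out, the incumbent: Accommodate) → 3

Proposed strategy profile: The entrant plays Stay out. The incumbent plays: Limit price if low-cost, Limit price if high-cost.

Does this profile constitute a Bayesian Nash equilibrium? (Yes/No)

Yes

The entrant plays Stay out: E[Stay out] = 0.5·(11) + 0.5·(11) = 11; E[Enter] = 10. Best-responding. ✓
The incumbent (cost type low-cost), facing Stay out: Fight gives -7, Limit price gives 0, Accommodate gives -6. Proposed Limit price is best. ✓
The incumbent (cost type high-cost), facing Stay out: Fight gives -1, Limit price gives 4, Accommodate gives 3. Proposed Limit price is best. ✓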